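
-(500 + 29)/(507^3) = -529/130323843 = -0.00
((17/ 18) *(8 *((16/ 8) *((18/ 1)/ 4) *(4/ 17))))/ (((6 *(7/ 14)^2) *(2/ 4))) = 21.33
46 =46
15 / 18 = 5 / 6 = 0.83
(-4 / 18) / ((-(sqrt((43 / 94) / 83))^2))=15604 / 387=40.32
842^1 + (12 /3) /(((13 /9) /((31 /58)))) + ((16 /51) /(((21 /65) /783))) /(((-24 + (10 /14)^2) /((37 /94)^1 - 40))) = 43348464064 /20394569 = 2125.49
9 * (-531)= -4779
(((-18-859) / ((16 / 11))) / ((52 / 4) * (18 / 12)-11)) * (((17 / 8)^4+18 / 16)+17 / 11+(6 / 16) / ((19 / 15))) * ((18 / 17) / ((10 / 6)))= -473471289711 / 449822720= -1052.57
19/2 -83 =-147/2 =-73.50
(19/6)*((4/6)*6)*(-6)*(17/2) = -646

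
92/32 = 23/8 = 2.88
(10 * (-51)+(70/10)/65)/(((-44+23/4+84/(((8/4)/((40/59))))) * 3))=7821748/449865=17.39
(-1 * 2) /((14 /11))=-11 /7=-1.57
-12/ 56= -3/ 14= -0.21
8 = 8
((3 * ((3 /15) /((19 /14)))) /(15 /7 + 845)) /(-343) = -3 /1971725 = -0.00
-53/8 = -6.62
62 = 62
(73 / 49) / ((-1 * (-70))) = 73 / 3430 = 0.02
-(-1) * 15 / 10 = 1.50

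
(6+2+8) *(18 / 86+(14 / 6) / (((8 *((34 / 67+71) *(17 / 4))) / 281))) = 80520520 / 10506663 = 7.66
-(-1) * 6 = 6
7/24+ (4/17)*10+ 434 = 178151/408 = 436.64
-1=-1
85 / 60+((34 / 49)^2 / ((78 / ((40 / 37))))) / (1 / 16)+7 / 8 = 66477815 / 27717144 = 2.40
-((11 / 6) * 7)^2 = -5929 / 36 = -164.69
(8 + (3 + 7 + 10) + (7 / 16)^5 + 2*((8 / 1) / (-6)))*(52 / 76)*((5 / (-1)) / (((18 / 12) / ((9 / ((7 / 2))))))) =-5183242805 / 34865152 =-148.67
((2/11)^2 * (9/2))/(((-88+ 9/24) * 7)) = -144/593747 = -0.00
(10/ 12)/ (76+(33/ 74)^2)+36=9015662/ 250359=36.01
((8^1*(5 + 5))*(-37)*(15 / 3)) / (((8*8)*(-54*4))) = 925 / 864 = 1.07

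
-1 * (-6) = 6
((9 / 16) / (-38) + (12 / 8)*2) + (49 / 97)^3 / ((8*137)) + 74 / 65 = 20377355754427 / 4941430663520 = 4.12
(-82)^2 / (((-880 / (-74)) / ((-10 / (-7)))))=62197 / 77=807.75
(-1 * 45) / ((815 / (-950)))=8550 / 163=52.45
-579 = -579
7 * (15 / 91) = 15 / 13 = 1.15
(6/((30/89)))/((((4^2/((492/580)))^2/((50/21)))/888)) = 105.78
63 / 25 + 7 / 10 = 161 / 50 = 3.22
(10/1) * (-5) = -50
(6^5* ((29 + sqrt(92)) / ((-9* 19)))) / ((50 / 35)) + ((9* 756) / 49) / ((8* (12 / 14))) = -343089 / 380 - 6048* sqrt(23) / 95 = -1208.18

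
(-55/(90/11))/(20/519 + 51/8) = -83732/79887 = -1.05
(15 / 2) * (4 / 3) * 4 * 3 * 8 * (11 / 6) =1760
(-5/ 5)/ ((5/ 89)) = -89/ 5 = -17.80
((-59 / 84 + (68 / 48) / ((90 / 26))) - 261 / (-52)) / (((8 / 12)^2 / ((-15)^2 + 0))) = 3483615 / 1456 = 2392.59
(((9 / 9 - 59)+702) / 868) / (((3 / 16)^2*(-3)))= -5888 / 837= -7.03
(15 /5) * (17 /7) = 51 /7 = 7.29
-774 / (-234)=43 / 13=3.31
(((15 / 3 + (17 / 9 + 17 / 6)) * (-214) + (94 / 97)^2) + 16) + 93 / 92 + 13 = -15967763851 / 7790652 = -2049.61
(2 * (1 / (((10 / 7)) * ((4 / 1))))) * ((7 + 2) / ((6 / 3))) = 63 / 40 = 1.58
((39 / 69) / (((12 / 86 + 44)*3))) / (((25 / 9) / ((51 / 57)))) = 2193 / 1595050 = 0.00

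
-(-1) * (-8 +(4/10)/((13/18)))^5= -26559922791424/1160290625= -22890.75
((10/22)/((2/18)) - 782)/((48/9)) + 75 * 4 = 27129/176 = 154.14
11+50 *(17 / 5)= 181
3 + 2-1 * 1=4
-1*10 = -10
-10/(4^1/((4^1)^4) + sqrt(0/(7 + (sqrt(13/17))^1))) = -640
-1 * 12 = -12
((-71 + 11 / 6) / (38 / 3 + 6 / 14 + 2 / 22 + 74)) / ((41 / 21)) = -134211 / 330296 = -0.41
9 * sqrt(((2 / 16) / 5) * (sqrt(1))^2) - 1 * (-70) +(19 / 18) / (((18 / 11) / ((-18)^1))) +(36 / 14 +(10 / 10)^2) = 63.38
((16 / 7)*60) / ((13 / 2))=1920 / 91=21.10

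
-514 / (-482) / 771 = 0.00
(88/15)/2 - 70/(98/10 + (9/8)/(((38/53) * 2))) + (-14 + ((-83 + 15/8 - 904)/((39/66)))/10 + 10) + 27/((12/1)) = -8640938179/50196120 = -172.14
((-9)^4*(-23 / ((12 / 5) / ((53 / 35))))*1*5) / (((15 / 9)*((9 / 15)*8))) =-13329765 / 224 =-59507.88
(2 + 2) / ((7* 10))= 2 / 35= 0.06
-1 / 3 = -0.33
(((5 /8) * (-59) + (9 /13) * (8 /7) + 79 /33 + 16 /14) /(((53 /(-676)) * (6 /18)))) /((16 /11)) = 191789 /224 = 856.20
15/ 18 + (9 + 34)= 263/ 6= 43.83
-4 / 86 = -0.05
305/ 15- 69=-146/ 3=-48.67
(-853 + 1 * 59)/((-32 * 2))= 397/32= 12.41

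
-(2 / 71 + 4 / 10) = -152 / 355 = -0.43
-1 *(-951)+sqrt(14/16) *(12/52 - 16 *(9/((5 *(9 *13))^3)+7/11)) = 951 - 2434931051 *sqrt(14)/978763500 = 941.69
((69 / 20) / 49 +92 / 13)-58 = -647863 / 12740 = -50.85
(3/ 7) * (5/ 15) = 1/ 7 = 0.14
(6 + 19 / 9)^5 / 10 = 2073071593 / 590490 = 3510.76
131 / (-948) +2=1765 / 948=1.86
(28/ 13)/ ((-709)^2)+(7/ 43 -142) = -39856067243/ 280998679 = -141.84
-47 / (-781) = 47 / 781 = 0.06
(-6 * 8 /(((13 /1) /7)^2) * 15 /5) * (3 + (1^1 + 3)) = -49392 /169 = -292.26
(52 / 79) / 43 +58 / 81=201238 / 275157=0.73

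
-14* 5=-70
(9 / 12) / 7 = 3 / 28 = 0.11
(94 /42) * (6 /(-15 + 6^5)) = 94 /54327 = 0.00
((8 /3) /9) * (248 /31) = 2.37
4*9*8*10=2880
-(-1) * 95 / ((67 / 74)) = 7030 / 67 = 104.93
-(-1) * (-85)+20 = -65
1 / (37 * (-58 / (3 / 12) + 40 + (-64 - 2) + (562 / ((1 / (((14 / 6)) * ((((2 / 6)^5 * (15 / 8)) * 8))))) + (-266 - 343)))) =-243 / 7067407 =-0.00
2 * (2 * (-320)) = -1280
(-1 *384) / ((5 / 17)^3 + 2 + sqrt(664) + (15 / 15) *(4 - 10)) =-18537652992 *sqrt(166) / 15646042087 - 36839481984 / 15646042087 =-17.62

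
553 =553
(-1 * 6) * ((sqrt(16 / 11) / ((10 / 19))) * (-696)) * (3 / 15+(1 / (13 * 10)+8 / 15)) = 7643472 * sqrt(11) / 3575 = 7091.06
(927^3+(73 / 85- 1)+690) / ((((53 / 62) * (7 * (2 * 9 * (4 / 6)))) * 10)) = 699679167661 / 630700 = 1109369.22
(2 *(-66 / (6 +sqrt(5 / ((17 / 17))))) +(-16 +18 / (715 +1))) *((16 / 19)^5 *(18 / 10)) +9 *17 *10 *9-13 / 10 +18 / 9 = 1245708288 *sqrt(5) / 383795345 +1887727849229357 / 137398733510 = 13746.31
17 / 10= 1.70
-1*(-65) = 65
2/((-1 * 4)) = -1/2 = -0.50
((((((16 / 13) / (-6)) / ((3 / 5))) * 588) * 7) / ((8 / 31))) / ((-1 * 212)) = 53165 / 2067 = 25.72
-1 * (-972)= 972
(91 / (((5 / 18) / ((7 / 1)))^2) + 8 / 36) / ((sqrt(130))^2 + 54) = 314.07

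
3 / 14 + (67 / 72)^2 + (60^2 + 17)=131292895 / 36288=3618.08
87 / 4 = 21.75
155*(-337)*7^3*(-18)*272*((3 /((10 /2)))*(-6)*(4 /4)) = -315790913088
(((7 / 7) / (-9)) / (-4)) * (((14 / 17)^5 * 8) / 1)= 1075648 / 12778713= 0.08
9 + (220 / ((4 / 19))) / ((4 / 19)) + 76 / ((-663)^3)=4972.75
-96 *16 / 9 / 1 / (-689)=512 / 2067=0.25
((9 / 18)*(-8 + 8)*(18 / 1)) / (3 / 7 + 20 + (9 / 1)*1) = 0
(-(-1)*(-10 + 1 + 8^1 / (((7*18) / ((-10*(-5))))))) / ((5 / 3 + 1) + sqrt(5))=-2936 / 399 + 367*sqrt(5) / 133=-1.19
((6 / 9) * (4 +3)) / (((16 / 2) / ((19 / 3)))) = 133 / 36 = 3.69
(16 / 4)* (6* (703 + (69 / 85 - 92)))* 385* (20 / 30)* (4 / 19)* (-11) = -2819032832 / 323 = -8727655.83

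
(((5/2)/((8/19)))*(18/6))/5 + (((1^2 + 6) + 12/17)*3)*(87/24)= 23763/272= 87.36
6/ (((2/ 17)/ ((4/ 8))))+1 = 53/ 2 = 26.50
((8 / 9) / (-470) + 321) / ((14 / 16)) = 5431288 / 14805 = 366.85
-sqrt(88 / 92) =-sqrt(506) / 23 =-0.98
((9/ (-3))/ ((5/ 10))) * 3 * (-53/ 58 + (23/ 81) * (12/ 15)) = 16129/ 1305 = 12.36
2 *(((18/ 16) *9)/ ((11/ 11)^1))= 81/ 4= 20.25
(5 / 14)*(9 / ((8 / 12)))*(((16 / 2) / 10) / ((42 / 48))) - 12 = -372 / 49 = -7.59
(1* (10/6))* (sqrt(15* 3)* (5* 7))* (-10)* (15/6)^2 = -21875* sqrt(5)/2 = -24456.99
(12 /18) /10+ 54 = 811 /15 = 54.07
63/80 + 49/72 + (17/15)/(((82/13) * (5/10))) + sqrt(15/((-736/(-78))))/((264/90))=2.26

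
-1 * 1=-1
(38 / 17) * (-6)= -228 / 17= -13.41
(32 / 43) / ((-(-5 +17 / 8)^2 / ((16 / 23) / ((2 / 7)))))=-114688 / 523181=-0.22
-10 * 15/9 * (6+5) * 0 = 0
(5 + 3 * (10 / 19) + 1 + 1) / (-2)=-163 / 38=-4.29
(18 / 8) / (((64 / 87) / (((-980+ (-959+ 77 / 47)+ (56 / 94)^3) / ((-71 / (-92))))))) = -226373976423 / 29485732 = -7677.41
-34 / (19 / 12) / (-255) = 8 / 95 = 0.08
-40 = -40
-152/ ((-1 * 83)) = 152/ 83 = 1.83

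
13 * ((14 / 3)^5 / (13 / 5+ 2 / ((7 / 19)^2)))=1712969440 / 1032021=1659.82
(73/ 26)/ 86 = 0.03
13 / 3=4.33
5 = 5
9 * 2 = 18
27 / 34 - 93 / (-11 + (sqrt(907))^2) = 10515 / 15232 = 0.69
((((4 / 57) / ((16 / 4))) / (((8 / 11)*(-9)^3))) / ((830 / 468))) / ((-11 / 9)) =13 / 851580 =0.00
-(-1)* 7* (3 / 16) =21 / 16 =1.31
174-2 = 172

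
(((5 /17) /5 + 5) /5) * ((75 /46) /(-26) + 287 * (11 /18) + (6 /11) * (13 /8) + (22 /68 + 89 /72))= 3419282987 /19010420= 179.86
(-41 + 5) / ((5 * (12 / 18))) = -54 / 5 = -10.80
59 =59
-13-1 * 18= -31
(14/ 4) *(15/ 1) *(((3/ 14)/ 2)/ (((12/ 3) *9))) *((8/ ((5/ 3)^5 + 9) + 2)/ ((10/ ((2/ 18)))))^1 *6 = 1571/ 63744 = 0.02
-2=-2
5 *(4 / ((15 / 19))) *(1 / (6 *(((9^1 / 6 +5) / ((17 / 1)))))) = 1292 / 117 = 11.04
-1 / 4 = -0.25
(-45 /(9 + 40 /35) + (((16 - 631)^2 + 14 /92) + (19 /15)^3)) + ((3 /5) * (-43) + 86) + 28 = 4170027000419 /11022750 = 378310.95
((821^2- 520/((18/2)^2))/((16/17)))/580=928145617/751680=1234.76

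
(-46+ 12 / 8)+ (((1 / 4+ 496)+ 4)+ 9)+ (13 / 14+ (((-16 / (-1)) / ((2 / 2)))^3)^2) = 469775087 / 28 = 16777681.68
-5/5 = -1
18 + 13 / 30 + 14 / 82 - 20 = -1717 / 1230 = -1.40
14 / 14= 1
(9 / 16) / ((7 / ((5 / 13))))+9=13149 / 1456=9.03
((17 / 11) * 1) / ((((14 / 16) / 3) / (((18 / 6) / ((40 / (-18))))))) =-2754 / 385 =-7.15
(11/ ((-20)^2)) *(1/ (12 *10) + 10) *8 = 13211/ 6000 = 2.20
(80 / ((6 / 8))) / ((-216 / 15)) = -200 / 27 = -7.41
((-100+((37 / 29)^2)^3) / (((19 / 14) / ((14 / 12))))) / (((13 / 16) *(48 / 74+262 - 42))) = -0.46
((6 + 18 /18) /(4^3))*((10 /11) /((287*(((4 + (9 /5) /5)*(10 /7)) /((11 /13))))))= 175 /3718208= 0.00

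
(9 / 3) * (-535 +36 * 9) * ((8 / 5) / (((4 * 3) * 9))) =-422 / 45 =-9.38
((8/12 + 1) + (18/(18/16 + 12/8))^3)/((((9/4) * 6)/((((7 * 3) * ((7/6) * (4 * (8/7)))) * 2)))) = 21343424/3969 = 5377.53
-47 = -47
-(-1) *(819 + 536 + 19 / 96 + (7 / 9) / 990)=193197127 / 142560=1355.20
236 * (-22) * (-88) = 456896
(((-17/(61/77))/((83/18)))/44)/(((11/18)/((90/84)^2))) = -309825/1559404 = -0.20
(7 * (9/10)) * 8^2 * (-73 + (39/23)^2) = -74785536/2645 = -28274.30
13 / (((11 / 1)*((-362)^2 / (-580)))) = -1885 / 360371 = -0.01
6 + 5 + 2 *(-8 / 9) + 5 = 128 / 9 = 14.22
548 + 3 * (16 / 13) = 551.69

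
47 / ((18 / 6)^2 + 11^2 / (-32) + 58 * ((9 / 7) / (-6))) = -10528 / 1615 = -6.52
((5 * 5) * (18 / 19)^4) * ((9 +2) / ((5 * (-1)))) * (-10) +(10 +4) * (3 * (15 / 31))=1871943030 / 4039951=463.36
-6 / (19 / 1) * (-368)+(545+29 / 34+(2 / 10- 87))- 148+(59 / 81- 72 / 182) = 10180352821 / 23808330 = 427.60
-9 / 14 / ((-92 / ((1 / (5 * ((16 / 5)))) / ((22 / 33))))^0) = -9 / 14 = -0.64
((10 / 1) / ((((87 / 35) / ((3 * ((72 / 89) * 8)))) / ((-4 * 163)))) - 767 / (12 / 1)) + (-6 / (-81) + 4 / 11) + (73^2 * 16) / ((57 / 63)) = 2519582059525 / 58258332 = 43248.44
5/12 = 0.42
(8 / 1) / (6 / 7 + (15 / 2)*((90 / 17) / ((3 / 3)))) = 952 / 4827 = 0.20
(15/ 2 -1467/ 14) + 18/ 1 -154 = -1633/ 7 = -233.29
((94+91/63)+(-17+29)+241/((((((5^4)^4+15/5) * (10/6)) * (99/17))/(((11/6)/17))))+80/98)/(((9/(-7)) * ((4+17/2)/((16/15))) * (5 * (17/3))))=-291400146490151396/1149058342002571875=-0.25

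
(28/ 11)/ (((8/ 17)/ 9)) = 1071/ 22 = 48.68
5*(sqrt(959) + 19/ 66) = 95/ 66 + 5*sqrt(959) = 156.28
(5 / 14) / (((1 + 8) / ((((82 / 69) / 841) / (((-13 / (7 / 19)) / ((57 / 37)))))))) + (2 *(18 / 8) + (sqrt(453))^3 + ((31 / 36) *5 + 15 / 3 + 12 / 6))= 1764655169 / 111647796 + 453 *sqrt(453)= 9657.37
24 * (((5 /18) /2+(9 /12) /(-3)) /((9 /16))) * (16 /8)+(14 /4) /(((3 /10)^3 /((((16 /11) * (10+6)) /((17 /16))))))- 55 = 14010433 /5049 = 2774.89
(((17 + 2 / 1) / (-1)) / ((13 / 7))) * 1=-133 / 13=-10.23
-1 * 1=-1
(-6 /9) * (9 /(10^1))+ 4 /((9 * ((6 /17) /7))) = 1109 /135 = 8.21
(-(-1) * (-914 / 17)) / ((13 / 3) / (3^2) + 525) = -12339 / 120598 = -0.10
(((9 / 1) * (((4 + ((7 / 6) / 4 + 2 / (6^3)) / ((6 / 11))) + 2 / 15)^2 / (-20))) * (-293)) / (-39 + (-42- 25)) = -270048982133 / 9891072000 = -27.30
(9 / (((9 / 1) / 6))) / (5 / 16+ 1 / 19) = 608 / 37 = 16.43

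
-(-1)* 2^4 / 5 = 3.20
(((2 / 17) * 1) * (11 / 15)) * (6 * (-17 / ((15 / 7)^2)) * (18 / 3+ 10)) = -34496 / 1125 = -30.66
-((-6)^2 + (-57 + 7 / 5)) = 98 / 5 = 19.60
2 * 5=10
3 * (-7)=-21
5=5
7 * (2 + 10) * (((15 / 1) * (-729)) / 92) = -229635 / 23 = -9984.13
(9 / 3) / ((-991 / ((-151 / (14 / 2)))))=453 / 6937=0.07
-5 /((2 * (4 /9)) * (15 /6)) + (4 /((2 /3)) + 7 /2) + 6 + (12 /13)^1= 737 /52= 14.17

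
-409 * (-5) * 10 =20450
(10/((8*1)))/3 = 5/12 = 0.42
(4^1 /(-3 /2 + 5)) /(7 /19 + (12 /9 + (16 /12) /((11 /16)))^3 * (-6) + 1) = -101156 /18494623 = -0.01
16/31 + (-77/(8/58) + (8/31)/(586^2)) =-5937230983/10645276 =-557.73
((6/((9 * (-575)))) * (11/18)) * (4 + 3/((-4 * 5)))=-847/310500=-0.00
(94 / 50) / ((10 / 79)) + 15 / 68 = 128117 / 8500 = 15.07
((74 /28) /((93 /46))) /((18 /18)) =1.31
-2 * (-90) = 180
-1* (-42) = 42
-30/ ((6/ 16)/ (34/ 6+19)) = -5920/ 3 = -1973.33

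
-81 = -81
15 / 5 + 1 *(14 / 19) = 71 / 19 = 3.74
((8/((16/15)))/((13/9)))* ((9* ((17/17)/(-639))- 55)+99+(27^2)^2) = 2547141795/923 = 2759633.58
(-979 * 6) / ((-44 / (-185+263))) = 10413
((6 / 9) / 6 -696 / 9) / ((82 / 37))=-25715 / 738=-34.84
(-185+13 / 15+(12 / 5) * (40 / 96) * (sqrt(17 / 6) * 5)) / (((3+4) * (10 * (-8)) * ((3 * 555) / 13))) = 17953 / 6993000- 13 * sqrt(102) / 1118880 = 0.00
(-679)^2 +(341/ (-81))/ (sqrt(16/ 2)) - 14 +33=461060 - 341*sqrt(2)/ 324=461058.51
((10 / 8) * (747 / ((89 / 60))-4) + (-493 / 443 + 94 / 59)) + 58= 682.97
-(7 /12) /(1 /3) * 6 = -21 /2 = -10.50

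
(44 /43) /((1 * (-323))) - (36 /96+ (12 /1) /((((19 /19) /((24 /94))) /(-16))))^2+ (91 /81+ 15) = -373819856964409 /159049272384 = -2350.34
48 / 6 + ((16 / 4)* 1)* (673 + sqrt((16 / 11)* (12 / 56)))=2702.23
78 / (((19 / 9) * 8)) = 351 / 76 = 4.62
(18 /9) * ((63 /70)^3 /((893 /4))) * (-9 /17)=-6561 /1897625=-0.00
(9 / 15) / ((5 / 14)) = 42 / 25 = 1.68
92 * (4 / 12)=30.67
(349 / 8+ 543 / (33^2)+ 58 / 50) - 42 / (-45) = 3355351 / 72600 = 46.22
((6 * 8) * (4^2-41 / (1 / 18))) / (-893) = 1824 / 47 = 38.81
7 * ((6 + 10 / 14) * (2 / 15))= 94 / 15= 6.27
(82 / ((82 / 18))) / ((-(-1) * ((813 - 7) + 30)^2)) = 9 / 349448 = 0.00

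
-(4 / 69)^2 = -16 / 4761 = -0.00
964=964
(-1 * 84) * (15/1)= -1260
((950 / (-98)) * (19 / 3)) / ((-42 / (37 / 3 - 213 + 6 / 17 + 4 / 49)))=-2257964750 / 7714413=-292.69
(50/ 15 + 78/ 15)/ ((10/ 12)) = 256/ 25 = 10.24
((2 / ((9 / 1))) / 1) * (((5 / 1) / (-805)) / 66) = -1 / 47817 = -0.00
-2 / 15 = -0.13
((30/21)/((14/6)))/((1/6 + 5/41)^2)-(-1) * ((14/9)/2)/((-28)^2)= 261464407/35569296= 7.35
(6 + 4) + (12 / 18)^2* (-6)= 22 / 3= 7.33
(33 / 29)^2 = 1089 / 841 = 1.29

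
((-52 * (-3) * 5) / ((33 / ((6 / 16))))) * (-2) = -195 / 11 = -17.73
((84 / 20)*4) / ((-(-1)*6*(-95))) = -14 / 475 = -0.03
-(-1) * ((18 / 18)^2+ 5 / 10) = 1.50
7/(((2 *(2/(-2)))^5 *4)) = -7/128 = -0.05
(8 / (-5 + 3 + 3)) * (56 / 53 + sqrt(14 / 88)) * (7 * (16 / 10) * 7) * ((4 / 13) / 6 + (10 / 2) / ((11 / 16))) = 4926656 * sqrt(77) / 23595 + 551785472 / 113685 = 6685.85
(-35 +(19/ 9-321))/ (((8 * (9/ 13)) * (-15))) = 8281/ 1944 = 4.26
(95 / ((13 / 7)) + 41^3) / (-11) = -896638 / 143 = -6270.20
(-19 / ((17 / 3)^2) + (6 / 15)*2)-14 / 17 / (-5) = 539 / 1445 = 0.37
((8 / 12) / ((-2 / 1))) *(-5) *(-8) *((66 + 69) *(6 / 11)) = -10800 / 11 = -981.82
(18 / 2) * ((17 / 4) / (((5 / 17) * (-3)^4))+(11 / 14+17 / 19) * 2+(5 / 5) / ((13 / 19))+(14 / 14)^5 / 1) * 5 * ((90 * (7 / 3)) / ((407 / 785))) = 65972267425 / 603174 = 109375.18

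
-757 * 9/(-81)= 757/9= 84.11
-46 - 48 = -94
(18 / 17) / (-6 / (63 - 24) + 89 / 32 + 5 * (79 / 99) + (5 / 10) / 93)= 22980672 / 143738417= 0.16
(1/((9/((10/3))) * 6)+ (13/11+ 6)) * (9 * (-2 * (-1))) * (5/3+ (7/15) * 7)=955192/1485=643.23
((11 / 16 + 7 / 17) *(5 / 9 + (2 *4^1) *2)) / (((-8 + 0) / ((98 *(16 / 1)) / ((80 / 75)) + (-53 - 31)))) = -3430427 / 1088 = -3152.97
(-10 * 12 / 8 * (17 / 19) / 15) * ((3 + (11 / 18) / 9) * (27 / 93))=-8449 / 10602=-0.80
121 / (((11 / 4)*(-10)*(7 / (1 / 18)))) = -11 / 315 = -0.03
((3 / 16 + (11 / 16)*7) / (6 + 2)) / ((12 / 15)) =25 / 32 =0.78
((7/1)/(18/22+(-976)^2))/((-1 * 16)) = -77/167653520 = -0.00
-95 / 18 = -5.28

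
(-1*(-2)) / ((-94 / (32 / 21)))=-32 / 987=-0.03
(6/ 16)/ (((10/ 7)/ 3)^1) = 63/ 80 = 0.79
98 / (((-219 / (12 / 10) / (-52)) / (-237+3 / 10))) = -12062232 / 1825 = -6609.44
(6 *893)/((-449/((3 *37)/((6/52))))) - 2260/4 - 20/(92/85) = -12063.20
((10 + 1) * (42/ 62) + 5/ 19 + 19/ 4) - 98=-201521/ 2356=-85.54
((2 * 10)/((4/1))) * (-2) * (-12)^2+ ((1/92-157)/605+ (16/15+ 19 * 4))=-20693267/15180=-1363.19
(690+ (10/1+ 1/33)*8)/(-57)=-25418/1881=-13.51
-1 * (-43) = 43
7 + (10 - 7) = 10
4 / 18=2 / 9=0.22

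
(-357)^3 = -45499293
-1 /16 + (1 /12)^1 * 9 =11 /16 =0.69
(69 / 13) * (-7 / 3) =-161 / 13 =-12.38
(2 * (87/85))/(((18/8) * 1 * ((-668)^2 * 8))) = 29/113787120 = 0.00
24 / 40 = 3 / 5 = 0.60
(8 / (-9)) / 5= -8 / 45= -0.18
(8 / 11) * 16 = 128 / 11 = 11.64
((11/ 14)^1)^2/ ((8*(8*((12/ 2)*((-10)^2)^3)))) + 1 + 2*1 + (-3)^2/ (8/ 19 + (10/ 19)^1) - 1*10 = 188160000121/ 75264000000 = 2.50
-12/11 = -1.09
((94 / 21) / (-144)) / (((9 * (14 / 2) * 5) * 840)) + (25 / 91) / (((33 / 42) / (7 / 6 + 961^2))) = 1421070444359483 / 4400827200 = 322909.85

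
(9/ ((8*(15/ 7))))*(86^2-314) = 74361/ 20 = 3718.05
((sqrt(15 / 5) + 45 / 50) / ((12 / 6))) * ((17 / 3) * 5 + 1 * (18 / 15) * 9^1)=1761 / 100 + 587 * sqrt(3) / 30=51.50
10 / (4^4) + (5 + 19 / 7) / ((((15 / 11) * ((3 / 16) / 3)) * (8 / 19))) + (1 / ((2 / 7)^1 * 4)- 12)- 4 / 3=2722301 / 13440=202.55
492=492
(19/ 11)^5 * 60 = 148565940/ 161051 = 922.48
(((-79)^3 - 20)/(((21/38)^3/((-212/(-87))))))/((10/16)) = -2185024110848/191835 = -11390122.30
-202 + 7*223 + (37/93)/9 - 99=1260.04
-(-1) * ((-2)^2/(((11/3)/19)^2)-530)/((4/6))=-76701/121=-633.89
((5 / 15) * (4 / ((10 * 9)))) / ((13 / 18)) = 4 / 195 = 0.02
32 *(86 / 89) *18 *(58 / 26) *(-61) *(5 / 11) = -438145920 / 12727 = -34426.49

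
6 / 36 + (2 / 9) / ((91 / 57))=0.31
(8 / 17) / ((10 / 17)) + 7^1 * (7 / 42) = 59 / 30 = 1.97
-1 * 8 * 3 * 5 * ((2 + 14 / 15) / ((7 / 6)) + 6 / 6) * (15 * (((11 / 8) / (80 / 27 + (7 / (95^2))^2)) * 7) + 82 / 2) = -1725924650015961 / 45612359261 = -37838.97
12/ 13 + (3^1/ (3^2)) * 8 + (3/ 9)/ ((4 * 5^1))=2813/ 780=3.61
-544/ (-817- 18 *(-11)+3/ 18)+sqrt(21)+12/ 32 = 5.84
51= 51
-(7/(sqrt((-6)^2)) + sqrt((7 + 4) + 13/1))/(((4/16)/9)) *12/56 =-108 *sqrt(6)/7 - 9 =-46.79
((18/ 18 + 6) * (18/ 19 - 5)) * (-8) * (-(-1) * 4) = 17248/ 19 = 907.79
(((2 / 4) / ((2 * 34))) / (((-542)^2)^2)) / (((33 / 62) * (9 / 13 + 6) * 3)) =403 / 50542940646944064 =0.00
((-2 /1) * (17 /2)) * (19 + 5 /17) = -328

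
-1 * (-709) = 709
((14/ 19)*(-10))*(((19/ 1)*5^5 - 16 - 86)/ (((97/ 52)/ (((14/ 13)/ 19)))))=-464700320/ 35017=-13270.71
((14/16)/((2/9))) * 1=63/16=3.94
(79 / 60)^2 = 6241 / 3600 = 1.73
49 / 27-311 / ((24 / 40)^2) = -23276 / 27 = -862.07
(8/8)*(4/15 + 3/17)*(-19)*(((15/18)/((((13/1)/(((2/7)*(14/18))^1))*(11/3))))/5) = -2147/328185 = -0.01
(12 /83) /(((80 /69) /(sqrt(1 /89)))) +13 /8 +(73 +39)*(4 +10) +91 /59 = 207*sqrt(89) /147740 +741591 /472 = 1571.18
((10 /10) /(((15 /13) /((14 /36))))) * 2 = 0.67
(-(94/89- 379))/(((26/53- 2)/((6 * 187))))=-1000128921/3560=-280935.09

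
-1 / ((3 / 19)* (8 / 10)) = -95 / 12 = -7.92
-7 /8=-0.88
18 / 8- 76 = -295 / 4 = -73.75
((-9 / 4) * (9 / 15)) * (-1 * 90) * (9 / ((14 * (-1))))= -2187 / 28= -78.11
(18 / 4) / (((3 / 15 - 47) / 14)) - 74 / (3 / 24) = -15427 / 26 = -593.35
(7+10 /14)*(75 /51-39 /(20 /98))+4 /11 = -9572009 /6545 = -1462.49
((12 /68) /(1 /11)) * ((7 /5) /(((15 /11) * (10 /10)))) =847 /425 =1.99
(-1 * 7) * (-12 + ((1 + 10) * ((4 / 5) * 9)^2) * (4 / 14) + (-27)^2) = -153987 / 25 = -6159.48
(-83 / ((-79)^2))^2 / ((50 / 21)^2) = 3038049 / 97375202500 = 0.00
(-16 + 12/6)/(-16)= 7/8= 0.88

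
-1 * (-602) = 602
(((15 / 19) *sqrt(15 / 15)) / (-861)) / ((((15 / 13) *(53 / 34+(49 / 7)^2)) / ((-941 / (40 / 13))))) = 2703493 / 562422420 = 0.00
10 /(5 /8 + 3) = 80 /29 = 2.76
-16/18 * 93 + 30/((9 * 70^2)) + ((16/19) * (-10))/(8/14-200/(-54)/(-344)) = -24863591093/254526090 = -97.69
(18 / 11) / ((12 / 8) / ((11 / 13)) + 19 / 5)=0.29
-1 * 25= -25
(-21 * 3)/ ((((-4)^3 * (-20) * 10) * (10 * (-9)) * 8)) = 7/ 1024000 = 0.00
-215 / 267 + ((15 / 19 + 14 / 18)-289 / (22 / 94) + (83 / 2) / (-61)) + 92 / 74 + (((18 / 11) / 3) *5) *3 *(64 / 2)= -66752684381 / 68698566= -971.68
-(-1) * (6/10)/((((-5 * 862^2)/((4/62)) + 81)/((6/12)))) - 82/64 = -11805094993/9213732640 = -1.28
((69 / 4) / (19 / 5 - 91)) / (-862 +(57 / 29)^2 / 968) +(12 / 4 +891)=136763665486989 / 152979452326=894.00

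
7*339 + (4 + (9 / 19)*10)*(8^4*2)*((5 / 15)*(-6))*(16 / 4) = -10833889 / 19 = -570204.68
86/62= 43/31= 1.39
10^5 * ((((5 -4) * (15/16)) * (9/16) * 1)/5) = 84375/8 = 10546.88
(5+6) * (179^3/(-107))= -63088729/107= -589614.29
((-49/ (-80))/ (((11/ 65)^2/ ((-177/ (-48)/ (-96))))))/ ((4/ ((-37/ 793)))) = 0.01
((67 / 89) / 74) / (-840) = -67 / 5532240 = -0.00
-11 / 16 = -0.69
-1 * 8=-8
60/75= 4/5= 0.80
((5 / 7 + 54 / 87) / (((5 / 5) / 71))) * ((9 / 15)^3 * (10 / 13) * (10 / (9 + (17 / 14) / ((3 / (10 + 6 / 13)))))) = 6234084 / 523885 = 11.90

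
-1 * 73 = -73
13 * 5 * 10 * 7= 4550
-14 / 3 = -4.67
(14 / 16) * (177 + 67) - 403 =-189.50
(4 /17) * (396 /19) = 1584 /323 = 4.90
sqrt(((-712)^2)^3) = 360944128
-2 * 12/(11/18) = -432/11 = -39.27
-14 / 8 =-7 / 4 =-1.75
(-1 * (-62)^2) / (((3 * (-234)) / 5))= 9610 / 351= 27.38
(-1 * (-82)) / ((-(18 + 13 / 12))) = -984 / 229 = -4.30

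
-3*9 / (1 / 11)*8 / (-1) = 2376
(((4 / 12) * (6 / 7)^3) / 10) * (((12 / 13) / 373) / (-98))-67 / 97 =-27301563857 / 39526114355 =-0.69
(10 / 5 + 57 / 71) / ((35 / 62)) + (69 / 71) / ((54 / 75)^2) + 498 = 135488869 / 268380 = 504.84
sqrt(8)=2 * sqrt(2)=2.83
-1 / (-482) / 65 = 1 / 31330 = 0.00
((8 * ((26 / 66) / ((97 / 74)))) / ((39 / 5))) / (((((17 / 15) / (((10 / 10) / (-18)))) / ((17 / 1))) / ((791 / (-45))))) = 1170680 / 259281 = 4.52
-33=-33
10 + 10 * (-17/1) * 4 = -670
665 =665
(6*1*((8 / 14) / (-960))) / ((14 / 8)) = -1 / 490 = -0.00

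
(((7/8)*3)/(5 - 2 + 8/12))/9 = 7/88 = 0.08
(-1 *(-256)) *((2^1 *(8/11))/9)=4096/99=41.37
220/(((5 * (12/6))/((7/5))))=154/5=30.80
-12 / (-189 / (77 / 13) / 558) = 2728 / 13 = 209.85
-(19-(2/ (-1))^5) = -51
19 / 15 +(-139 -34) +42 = -1946 / 15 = -129.73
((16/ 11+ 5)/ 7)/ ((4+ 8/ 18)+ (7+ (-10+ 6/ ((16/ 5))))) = 0.28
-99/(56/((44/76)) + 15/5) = -1089/1097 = -0.99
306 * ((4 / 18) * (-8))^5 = -35651584 / 6561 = -5433.86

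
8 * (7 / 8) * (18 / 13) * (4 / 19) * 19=504 / 13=38.77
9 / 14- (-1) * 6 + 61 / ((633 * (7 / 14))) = 60577 / 8862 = 6.84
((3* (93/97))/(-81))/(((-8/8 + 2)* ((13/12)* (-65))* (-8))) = -31/491790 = -0.00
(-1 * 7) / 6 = -7 / 6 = -1.17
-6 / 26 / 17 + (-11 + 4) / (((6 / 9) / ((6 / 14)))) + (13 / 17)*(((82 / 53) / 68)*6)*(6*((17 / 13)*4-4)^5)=-2.74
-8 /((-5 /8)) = 64 /5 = 12.80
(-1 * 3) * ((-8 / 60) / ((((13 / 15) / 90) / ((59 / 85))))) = 6372 / 221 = 28.83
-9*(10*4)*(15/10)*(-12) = 6480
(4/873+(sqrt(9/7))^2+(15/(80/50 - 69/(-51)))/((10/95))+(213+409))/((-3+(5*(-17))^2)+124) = 0.09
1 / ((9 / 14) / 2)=28 / 9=3.11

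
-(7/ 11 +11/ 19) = -254/ 209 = -1.22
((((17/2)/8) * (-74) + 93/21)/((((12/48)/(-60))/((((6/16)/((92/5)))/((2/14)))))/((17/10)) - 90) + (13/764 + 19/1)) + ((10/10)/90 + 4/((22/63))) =1037674362553/33145207920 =31.31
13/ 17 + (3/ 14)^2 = 2701/ 3332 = 0.81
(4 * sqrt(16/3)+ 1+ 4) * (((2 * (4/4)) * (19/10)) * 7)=133+ 2128 * sqrt(3)/15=378.72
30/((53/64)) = 1920/53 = 36.23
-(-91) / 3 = 91 / 3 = 30.33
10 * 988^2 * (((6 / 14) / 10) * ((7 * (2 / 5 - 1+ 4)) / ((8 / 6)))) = 37337508 / 5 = 7467501.60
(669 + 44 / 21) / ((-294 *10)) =-14093 / 61740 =-0.23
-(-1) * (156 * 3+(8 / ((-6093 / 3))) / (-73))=69387092 / 148263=468.00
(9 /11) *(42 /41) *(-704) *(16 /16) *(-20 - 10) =17701.46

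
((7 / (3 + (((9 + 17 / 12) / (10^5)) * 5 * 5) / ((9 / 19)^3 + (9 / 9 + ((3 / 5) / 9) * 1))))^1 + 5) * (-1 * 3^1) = -1020010617 / 46375031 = -21.99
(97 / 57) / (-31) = -97 / 1767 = -0.05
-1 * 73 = -73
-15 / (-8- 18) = 15 / 26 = 0.58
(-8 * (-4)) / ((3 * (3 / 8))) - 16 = 112 / 9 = 12.44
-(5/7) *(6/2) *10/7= -150/49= -3.06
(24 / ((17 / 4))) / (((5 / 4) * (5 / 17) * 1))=384 / 25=15.36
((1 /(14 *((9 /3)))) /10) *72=6 /35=0.17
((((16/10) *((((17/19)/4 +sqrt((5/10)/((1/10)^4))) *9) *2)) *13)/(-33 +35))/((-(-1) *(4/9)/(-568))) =-11962080 *sqrt(2)- 5083884/95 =-16970450.34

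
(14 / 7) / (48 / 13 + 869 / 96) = 2496 / 15905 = 0.16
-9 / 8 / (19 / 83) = -747 / 152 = -4.91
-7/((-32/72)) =63/4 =15.75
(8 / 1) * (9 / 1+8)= 136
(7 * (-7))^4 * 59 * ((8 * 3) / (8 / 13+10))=17686409468 / 23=768974324.70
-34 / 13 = -2.62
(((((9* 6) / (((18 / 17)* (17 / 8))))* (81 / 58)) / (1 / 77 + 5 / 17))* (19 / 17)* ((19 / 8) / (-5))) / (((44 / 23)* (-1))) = 4707801 / 155440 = 30.29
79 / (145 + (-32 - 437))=-79 / 324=-0.24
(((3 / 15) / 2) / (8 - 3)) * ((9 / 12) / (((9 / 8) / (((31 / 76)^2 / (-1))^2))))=923521 / 2502163200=0.00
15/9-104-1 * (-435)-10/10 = 995/3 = 331.67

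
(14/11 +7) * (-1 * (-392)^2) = -1271220.36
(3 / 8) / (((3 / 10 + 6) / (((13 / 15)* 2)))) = 13 / 126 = 0.10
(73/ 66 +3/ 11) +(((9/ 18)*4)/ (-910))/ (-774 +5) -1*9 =-175997119/ 23093070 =-7.62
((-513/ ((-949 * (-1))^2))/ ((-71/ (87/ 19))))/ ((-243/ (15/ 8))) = -145/ 511541368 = -0.00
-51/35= -1.46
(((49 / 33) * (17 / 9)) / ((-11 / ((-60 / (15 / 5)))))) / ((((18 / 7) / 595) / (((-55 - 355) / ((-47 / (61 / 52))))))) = 216927048625 / 17965233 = 12074.83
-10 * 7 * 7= -490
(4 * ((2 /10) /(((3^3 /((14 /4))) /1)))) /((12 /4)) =0.03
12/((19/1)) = 0.63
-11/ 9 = -1.22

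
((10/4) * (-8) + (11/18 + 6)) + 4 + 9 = -7/18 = -0.39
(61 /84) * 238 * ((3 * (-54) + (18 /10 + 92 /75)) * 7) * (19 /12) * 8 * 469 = -771238646927 /675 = -1142575773.23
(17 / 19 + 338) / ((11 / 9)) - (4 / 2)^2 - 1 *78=40813 / 209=195.28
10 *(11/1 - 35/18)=815/9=90.56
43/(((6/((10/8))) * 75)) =43/360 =0.12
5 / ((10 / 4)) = 2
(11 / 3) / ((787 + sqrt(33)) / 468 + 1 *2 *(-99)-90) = -57484713 / 4488798994-429 *sqrt(33) / 4488798994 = -0.01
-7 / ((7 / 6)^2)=-36 / 7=-5.14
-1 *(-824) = 824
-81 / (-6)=27 / 2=13.50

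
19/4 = 4.75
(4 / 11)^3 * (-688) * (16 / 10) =-352256 / 6655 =-52.93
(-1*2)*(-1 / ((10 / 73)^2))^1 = 5329 / 50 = 106.58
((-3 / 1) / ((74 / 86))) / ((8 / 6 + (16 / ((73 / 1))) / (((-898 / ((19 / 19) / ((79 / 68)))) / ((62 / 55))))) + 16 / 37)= -55115017155 / 27909804932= -1.97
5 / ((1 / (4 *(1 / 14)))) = 1.43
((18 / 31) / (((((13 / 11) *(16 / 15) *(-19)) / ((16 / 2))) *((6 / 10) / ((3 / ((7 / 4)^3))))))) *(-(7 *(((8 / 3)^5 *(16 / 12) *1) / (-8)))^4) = 8877495585472721715200 / 80094924475371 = 110837180.30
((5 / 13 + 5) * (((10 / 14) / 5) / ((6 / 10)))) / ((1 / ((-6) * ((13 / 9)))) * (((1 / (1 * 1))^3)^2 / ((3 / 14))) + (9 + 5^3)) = 10 / 1041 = 0.01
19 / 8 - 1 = 1.38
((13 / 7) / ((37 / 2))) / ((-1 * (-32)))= 13 / 4144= 0.00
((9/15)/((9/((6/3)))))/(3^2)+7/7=1.01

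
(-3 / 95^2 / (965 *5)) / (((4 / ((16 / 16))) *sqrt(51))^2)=-1 / 11844410000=-0.00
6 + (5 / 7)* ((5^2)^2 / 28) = 4301 / 196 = 21.94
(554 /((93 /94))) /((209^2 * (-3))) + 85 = 1035842839 /12186999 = 85.00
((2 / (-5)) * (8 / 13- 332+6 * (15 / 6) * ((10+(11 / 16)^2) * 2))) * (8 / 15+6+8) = 1040187 / 10400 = 100.02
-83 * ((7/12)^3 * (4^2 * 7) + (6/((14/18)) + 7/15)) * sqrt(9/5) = -9541597 * sqrt(5)/6300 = -3386.61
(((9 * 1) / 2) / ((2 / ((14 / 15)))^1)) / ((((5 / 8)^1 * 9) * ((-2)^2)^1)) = 7 / 75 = 0.09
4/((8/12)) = 6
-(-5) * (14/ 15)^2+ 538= 24406/ 45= 542.36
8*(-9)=-72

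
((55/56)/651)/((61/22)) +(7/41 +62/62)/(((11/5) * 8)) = 33630095/501470508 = 0.07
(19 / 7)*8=152 / 7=21.71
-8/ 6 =-4/ 3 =-1.33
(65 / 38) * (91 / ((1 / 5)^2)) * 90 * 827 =5503168125 / 19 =289640427.63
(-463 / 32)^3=-99252847 / 32768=-3028.96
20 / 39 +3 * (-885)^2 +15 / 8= 733099345 / 312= 2349677.39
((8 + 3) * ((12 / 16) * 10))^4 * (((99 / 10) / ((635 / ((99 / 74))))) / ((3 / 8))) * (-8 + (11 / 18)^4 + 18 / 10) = -28177129453055 / 1804416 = -15615650.41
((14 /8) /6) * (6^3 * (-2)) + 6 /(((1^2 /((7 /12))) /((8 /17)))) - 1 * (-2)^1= -2080 /17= -122.35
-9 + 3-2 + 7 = -1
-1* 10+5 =-5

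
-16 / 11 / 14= -0.10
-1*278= -278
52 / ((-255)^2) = 52 / 65025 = 0.00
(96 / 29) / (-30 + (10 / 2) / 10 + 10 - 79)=-192 / 5713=-0.03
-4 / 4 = -1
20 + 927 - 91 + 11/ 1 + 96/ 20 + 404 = 6379/ 5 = 1275.80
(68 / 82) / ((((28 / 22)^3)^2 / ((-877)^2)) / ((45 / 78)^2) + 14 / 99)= 5211787946911425 / 888864380414213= 5.86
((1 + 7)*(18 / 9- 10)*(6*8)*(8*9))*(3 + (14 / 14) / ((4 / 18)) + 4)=-2543616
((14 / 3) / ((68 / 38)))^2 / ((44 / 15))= 88445 / 38148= 2.32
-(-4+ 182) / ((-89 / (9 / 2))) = 9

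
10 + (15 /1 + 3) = 28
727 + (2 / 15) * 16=10937 / 15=729.13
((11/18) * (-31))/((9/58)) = -122.09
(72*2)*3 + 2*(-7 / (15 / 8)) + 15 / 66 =140171 / 330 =424.76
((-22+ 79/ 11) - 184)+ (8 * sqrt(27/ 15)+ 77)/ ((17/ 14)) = -25321/ 187+ 336 * sqrt(5)/ 85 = -126.57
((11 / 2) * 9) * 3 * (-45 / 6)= -4455 / 4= -1113.75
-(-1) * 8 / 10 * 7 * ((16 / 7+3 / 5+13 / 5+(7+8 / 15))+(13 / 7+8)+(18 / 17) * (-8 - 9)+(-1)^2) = 2468 / 75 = 32.91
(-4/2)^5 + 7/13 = -409/13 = -31.46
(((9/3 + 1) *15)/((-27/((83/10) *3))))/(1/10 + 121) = -1660/3633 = -0.46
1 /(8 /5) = 5 /8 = 0.62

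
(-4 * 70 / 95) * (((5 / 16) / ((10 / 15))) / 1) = -105 / 76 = -1.38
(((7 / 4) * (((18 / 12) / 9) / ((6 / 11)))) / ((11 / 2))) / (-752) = -7 / 54144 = -0.00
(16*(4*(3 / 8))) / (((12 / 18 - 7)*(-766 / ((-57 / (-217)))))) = 108 / 83111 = 0.00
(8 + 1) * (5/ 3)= 15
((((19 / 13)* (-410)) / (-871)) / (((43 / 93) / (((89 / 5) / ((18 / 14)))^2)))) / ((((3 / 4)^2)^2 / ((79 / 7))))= 54159451462144 / 5324131215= 10172.45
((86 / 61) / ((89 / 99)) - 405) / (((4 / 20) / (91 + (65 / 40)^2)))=-65630271915 / 347456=-188888.01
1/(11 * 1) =1/11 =0.09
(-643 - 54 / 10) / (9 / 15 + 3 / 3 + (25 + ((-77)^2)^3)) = -1621 / 521055950289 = -0.00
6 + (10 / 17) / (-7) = 704 / 119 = 5.92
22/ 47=0.47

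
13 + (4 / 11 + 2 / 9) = 1345 / 99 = 13.59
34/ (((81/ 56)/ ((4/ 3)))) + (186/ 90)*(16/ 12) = 41428/ 1215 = 34.10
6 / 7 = 0.86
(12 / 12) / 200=1 / 200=0.00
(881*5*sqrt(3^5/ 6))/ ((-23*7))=-39645*sqrt(2)/ 322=-174.12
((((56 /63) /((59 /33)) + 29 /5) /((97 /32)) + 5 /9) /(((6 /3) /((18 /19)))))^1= 678083 /543685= 1.25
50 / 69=0.72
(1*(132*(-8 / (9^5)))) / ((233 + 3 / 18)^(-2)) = -172233688 / 177147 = -972.26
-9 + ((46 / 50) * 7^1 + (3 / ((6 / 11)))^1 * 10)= 52.44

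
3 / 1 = 3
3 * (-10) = -30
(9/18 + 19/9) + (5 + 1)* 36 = 3935/18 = 218.61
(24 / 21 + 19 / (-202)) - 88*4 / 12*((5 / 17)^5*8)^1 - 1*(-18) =111620744885 / 6023033394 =18.53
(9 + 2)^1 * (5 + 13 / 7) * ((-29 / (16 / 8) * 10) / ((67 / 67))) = -76560 / 7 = -10937.14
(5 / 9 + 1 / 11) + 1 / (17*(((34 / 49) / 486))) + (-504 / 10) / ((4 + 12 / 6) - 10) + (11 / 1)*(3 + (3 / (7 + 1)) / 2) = 204876863 / 2288880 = 89.51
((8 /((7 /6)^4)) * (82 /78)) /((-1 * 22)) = -70848 /343343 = -0.21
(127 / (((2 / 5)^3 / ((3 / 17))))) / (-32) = -47625 / 4352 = -10.94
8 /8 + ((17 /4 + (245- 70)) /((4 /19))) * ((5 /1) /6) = 22737 /32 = 710.53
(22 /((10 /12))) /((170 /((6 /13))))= 396 /5525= 0.07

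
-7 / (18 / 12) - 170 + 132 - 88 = -130.67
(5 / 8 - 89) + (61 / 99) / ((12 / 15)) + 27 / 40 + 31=-55.93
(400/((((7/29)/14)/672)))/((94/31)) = 241651200/47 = 5141514.89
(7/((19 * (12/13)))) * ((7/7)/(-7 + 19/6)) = -91/874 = -0.10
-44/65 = -0.68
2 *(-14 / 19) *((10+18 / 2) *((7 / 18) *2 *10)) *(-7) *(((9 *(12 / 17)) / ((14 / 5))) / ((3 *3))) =19600 / 51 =384.31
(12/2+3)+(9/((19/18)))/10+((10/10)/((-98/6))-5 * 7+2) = -108036/4655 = -23.21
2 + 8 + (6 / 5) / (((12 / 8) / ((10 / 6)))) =34 / 3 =11.33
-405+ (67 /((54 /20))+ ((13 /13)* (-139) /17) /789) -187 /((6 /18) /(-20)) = 1308548674 /120717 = 10839.80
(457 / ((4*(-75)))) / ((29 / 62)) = -14167 / 4350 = -3.26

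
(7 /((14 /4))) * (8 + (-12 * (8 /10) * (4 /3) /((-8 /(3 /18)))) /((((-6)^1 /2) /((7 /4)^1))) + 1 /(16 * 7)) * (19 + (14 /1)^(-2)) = 29487845 /98784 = 298.51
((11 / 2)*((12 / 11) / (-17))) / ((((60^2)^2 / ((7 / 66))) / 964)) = -1687 / 605880000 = -0.00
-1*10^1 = -10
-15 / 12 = -5 / 4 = -1.25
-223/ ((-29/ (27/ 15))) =2007/ 145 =13.84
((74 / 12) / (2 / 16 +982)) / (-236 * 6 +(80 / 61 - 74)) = -4514 / 1070241255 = -0.00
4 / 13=0.31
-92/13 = -7.08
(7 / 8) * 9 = 63 / 8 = 7.88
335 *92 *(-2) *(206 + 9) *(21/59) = -4717027.12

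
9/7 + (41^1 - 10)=226/7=32.29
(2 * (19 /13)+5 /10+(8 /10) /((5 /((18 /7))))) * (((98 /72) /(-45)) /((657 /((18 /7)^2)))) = -239 /204750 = -0.00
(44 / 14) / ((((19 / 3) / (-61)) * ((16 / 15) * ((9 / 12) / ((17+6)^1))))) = -231495 / 266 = -870.28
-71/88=-0.81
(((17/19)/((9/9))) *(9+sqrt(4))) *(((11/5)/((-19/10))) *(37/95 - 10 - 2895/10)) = 116901367/34295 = 3408.70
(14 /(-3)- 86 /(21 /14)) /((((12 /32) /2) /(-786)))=259904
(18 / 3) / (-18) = -1 / 3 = -0.33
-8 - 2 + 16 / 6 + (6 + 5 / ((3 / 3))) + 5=26 / 3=8.67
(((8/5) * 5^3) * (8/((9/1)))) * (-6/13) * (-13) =3200/3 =1066.67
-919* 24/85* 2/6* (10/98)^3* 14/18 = -0.07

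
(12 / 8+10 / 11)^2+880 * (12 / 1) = 10565.80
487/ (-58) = -487/ 58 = -8.40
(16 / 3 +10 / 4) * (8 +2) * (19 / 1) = 4465 / 3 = 1488.33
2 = 2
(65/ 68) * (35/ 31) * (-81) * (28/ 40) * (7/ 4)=-1805895/ 16864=-107.09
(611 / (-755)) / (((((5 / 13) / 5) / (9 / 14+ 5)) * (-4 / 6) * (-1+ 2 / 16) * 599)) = -3764982 / 22160005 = -0.17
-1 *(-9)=9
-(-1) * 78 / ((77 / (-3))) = -234 / 77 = -3.04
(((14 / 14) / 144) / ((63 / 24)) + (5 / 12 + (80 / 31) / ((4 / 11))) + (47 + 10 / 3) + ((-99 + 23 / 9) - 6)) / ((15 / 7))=-1045129 / 50220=-20.81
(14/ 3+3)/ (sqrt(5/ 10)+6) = 92/ 71- 23 * sqrt(2)/ 213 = 1.14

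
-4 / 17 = -0.24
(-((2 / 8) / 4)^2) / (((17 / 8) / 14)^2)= -0.17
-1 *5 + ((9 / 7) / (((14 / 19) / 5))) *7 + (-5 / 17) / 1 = 13275 / 238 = 55.78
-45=-45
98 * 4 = 392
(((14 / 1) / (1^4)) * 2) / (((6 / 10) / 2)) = 280 / 3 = 93.33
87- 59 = 28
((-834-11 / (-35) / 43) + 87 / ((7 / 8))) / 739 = -1105519 / 1112195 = -0.99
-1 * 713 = -713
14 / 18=7 / 9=0.78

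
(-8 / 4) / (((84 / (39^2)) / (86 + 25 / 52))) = -175383 / 56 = -3131.84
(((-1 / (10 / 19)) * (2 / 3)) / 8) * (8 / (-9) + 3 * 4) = -95 / 54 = -1.76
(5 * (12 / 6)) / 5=2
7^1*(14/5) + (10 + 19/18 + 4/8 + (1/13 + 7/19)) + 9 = 451279/11115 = 40.60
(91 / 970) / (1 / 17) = 1547 / 970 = 1.59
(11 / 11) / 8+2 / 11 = 0.31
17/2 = 8.50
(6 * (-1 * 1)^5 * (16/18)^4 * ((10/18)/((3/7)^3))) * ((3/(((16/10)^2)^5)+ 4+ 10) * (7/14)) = -25830785334865/139314069504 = -185.41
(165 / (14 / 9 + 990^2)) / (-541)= -1485 / 4772114474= -0.00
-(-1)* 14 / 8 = 7 / 4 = 1.75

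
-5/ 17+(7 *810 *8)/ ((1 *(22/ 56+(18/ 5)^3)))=2698096645/ 2799407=963.81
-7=-7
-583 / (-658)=0.89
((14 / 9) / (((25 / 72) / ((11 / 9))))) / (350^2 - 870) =616 / 13683375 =0.00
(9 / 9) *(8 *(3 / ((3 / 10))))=80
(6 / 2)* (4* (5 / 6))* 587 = 5870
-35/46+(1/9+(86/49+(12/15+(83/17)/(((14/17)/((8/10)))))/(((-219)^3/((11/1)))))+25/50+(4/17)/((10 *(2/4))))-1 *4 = -2362108895401/1006178854905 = -2.35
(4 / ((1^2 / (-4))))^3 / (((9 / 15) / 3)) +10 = -20470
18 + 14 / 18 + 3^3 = 412 / 9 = 45.78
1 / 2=0.50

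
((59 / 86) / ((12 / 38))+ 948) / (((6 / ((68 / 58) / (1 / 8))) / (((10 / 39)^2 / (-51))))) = -98057800 / 51210549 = -1.91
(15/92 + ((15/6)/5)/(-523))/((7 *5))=7799/1684060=0.00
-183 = -183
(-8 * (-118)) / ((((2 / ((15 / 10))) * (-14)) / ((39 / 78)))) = -177 / 7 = -25.29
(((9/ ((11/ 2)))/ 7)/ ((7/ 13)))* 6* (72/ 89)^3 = 524040192/ 379978291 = 1.38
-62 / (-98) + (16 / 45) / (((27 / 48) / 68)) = 865547 / 19845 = 43.62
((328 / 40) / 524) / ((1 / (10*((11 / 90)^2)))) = 4961 / 2122200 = 0.00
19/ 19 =1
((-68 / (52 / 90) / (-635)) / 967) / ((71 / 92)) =28152 / 113352707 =0.00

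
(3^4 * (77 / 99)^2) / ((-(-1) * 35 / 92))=644 / 5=128.80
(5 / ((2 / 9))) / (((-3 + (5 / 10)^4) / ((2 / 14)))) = -360 / 329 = -1.09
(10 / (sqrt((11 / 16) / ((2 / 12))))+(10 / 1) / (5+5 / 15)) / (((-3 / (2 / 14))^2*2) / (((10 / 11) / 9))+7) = 75 / 349552+50*sqrt(66) / 720951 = 0.00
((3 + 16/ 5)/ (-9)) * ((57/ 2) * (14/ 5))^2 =-548359/ 125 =-4386.87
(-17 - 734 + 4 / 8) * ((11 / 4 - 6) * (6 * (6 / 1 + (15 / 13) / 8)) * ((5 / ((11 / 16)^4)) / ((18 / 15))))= 24553958400 / 14641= 1677068.40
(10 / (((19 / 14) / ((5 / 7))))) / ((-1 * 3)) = -100 / 57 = -1.75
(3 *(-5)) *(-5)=75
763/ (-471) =-763/ 471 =-1.62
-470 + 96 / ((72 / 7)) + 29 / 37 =-51047 / 111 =-459.88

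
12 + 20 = 32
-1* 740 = -740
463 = 463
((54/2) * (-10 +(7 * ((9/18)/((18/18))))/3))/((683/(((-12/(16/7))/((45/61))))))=67893/27320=2.49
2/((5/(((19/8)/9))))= 0.11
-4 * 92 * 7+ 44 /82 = -105594 /41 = -2575.46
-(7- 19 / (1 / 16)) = 297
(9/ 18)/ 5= 1/ 10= 0.10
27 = 27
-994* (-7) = 6958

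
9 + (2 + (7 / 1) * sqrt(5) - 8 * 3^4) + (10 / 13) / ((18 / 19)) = -74434 / 117 + 7 * sqrt(5) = -620.54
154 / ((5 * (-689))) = -154 / 3445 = -0.04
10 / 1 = 10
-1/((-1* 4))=0.25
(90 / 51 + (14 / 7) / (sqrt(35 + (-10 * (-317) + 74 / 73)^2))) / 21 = 146 * sqrt(53585028771) / 1125285604191 + 10 / 119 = 0.08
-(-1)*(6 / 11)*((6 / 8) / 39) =3 / 286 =0.01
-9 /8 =-1.12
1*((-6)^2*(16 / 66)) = 96 / 11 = 8.73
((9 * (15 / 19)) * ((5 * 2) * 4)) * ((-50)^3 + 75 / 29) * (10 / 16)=-12234121875 / 551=-22203487.98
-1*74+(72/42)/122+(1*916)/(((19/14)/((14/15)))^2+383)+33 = -38.61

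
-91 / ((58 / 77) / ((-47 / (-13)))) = -25333 / 58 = -436.78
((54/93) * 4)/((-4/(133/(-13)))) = 2394/403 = 5.94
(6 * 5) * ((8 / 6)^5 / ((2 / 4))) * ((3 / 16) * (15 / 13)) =54.70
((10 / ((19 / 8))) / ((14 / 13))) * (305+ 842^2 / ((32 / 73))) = 6324565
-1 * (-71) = 71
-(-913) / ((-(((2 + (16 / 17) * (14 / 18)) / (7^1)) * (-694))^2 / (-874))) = 2189701269 / 201323848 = 10.88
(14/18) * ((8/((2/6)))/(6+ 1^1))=8/3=2.67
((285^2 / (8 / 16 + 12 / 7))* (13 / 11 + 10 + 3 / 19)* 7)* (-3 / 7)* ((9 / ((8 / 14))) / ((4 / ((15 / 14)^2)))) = -30775190625 / 5456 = -5640614.12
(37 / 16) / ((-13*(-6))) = 37 / 1248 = 0.03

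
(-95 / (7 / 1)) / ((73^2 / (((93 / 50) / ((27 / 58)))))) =-17081 / 1678635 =-0.01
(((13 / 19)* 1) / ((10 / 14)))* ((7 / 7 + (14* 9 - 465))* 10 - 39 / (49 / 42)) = -310622 / 95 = -3269.71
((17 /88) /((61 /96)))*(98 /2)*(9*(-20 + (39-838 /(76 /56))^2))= 987926261364 /22021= 44862915.46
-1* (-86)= 86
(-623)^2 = 388129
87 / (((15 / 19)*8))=13.78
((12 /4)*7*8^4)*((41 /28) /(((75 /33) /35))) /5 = 9698304 /25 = 387932.16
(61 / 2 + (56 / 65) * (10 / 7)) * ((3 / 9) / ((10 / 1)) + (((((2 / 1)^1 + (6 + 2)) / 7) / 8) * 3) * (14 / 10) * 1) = 2585 / 104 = 24.86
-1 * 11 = -11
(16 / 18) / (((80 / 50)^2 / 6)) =25 / 12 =2.08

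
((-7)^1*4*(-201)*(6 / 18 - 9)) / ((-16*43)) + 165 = 20287 / 86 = 235.90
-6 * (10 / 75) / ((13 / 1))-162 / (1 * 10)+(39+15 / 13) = 1553 / 65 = 23.89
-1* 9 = -9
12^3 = 1728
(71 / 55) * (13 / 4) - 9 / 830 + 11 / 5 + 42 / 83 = 125823 / 18260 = 6.89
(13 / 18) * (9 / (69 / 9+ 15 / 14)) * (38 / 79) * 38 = 394212 / 28993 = 13.60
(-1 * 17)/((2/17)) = -144.50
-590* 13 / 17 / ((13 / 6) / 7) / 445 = -4956 / 1513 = -3.28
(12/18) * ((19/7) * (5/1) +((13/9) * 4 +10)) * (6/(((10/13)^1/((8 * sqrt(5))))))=384592 * sqrt(5)/315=2730.08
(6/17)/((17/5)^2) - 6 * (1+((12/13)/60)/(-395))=-752966922/126141275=-5.97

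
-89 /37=-2.41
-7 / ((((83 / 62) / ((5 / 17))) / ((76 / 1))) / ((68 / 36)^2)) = -2803640 / 6723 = -417.02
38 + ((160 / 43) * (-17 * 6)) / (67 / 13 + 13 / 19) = -837406 / 31003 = -27.01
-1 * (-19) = 19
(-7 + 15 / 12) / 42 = -23 / 168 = -0.14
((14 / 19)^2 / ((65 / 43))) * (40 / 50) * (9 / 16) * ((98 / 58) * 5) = 929187 / 680485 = 1.37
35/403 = 0.09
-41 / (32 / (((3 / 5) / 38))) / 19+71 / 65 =327757 / 300352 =1.09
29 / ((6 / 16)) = 232 / 3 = 77.33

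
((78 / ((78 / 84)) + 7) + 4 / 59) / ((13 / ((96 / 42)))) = 85968 / 5369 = 16.01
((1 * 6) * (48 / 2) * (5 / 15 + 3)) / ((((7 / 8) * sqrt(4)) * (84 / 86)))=13760 / 49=280.82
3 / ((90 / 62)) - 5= -44 / 15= -2.93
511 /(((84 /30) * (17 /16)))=2920 /17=171.76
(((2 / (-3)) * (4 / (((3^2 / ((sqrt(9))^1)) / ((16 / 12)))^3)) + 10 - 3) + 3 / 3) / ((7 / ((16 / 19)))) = 271744 / 290871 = 0.93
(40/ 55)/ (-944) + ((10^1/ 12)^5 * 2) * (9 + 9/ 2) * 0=-1/ 1298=-0.00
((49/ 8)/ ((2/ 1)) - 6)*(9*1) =-26.44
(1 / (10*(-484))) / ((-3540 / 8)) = 1 / 2141700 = 0.00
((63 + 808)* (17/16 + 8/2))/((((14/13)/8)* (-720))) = -101907/2240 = -45.49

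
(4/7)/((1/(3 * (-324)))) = -3888/7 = -555.43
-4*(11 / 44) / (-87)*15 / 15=1 / 87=0.01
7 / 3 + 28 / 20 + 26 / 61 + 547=551.16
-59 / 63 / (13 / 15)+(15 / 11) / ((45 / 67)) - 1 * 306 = -916066 / 3003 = -305.05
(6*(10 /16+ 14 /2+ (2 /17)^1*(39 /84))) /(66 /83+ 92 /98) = 12743073 /479536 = 26.57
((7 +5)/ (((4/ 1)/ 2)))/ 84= 1/ 14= 0.07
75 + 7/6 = 457/6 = 76.17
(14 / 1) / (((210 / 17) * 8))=17 / 120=0.14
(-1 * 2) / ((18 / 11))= -11 / 9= -1.22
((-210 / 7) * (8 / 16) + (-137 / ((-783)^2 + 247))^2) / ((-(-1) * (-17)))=5642715714671 / 6395077831232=0.88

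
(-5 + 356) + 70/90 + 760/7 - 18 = 27868/63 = 442.35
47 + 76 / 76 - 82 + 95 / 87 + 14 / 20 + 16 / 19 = -518479 / 16530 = -31.37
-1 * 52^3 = -140608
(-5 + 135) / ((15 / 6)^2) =104 / 5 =20.80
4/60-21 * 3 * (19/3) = -398.93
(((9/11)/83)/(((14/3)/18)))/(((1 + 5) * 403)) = 81/5151146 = 0.00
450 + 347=797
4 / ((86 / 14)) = 28 / 43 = 0.65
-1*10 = -10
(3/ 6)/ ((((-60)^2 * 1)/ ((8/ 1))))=1/ 900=0.00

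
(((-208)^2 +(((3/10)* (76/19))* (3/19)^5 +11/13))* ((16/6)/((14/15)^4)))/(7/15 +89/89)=352518215142099375/3400605035828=103663.38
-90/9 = -10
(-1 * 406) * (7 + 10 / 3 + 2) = -15022 / 3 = -5007.33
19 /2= 9.50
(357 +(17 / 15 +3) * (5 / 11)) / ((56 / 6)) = 11843 / 308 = 38.45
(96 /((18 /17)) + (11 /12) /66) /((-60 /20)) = -6529 /216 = -30.23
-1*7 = -7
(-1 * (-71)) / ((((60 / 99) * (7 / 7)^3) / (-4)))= -2343 / 5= -468.60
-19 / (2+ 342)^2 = -19 / 118336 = -0.00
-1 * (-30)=30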